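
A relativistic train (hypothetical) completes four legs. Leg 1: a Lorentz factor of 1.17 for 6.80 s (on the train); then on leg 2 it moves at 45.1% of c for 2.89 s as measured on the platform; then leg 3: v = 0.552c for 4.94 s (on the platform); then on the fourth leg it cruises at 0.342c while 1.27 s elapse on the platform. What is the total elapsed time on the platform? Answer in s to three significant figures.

Leg 1: γ = 1.17; Δt_1 = 1.170 × 6.80 = 7.956 s.
Leg 2: 2.89 s is already measured on the platform.
Leg 3: 4.94 s is already measured on the platform.
Leg 4: 1.27 s is already measured on the platform.
Total: 7.956 + 2.890 + 4.940 + 1.270 s.

Δt = 17.1 s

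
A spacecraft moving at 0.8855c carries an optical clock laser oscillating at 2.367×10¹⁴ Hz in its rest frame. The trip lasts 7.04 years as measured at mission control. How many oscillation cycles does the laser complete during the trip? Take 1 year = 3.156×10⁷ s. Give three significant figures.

γ = 1/√(1 − 0.8855²) = 1/√0.2159 = 2.152
The oscillator's own cycle count is N = f × τ where τ is the proper time aboard the spacecraft. τ = Δt/γ = 7.04/2.152 = 3.271 years = 1.032×10⁸ s.
N = 2.367×10¹⁴ × 1.032×10⁸ = 2.444×10²².

N = 2.44×10²²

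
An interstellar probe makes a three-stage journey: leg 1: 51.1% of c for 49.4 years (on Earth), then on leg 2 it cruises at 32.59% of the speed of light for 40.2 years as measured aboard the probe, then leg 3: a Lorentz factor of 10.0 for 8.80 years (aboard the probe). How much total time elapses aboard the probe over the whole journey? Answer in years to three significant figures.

Leg 1: β = 0.511; γ = 1/√(1 − 0.511²) = 1/√0.7389 = 1.163; τ_1 = 49.4/1.163 = 42.46 years.
Leg 2: 40.2 years is already measured aboard the probe.
Leg 3: 8.80 years is already measured aboard the probe.
Total: 42.46 + 40.20 + 8.800 years.

τ = 91.5 years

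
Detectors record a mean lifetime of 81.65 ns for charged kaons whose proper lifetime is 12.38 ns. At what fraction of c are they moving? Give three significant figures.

β = 0.988

γ = Δt/τ₀ = 81.65/12.38 = 6.595
β = √(1 − 1/γ²) = √(1 − 0.02299) = √0.9770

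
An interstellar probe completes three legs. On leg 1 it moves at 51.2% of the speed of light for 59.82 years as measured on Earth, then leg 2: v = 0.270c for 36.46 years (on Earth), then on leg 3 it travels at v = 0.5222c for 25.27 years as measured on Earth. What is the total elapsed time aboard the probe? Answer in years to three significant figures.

τ = 108 years

Leg 1: β = 0.512; γ = 1/√(1 − 0.512²) = 1/√0.7379 = 1.164; τ_1 = 59.82/1.164 = 51.38 years.
Leg 2: γ = 1/√(1 − 0.270²) = 1/√0.9271 = 1.039; τ_2 = 36.46/1.039 = 35.11 years.
Leg 3: γ = 1/√(1 − 0.5222²) = 1/√0.7273 = 1.173; τ_3 = 25.27/1.173 = 21.55 years.
Total: 51.38 + 35.11 + 21.55 years.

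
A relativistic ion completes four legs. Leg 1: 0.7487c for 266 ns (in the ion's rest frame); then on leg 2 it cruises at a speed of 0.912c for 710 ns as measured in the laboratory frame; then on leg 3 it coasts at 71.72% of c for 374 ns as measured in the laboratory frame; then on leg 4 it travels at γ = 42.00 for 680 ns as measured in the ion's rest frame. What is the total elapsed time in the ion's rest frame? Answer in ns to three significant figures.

Leg 1: 266 ns is already measured in the ion's rest frame.
Leg 2: γ = 1/√(1 − 0.912²) = 1/√0.1683 = 2.438; τ_2 = 710/2.438 = 291.2 ns.
Leg 3: β = 0.7172; γ = 1/√(1 − 0.7172²) = 1/√0.4856 = 1.435; τ_3 = 374/1.435 = 260.6 ns.
Leg 4: 680 ns is already measured in the ion's rest frame.
Total: 266.0 + 291.2 + 260.6 + 680.0 ns.

τ = 1500 ns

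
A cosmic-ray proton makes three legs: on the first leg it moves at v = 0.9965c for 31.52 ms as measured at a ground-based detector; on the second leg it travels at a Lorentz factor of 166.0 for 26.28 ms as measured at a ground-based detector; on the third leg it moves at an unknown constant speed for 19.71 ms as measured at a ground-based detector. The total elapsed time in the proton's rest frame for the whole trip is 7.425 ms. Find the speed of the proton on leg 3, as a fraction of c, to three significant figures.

Leg 1: γ = 1/√(1 − 0.9965²) = 1/√0.006988 = 11.96; τ_1 = 31.52/11.96 = 2.635 ms.
Leg 2: γ = 166.0; τ_2 = 26.28/166.0 = 0.1583 ms.
Leg 3: speed unknown; τ_3 = 19.71/γ_3.
Total proper time: 2.635 + 0.1583 + τ_3 = 7.425, so τ_3 = 7.425 − 2.793 = 4.632 ms.
γ_3 = 19.71/4.632 = 4.255; β = √(1 − 1/γ²) = √0.9448.

β = 0.972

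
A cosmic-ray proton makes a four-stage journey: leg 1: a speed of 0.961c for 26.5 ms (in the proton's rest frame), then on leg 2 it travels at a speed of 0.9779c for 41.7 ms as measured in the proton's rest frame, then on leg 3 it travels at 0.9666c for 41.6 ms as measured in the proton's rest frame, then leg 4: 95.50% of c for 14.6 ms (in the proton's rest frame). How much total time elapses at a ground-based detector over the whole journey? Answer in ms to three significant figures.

Δt = 507 ms

Leg 1: γ = 1/√(1 − 0.961²) = 1/√0.07648 = 3.616; Δt_1 = 3.616 × 26.5 = 95.82 ms.
Leg 2: γ = 1/√(1 − 0.9779²) = 1/√0.04371 = 4.783; Δt_2 = 4.783 × 41.7 = 199.5 ms.
Leg 3: γ = 1/√(1 − 0.9666²) = 1/√0.06568 = 3.902; Δt_3 = 3.902 × 41.6 = 162.3 ms.
Leg 4: β = 0.9550; γ = 1/√(1 − 0.9550²) = 1/√0.08798 = 3.371; Δt_4 = 3.371 × 14.6 = 49.22 ms.
Total: 95.82 + 199.5 + 162.3 + 49.22 ms.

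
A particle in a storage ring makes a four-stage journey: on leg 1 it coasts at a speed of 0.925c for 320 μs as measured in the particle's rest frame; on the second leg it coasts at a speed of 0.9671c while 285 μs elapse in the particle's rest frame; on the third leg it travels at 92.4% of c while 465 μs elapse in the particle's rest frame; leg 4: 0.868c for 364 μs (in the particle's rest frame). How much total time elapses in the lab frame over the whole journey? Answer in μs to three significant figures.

Leg 1: γ = 1/√(1 − 0.925²) = 1/√0.1444 = 2.632; Δt_1 = 2.632 × 320 = 842.2 μs.
Leg 2: γ = 1/√(1 − 0.9671²) = 1/√0.06472 = 3.931; Δt_2 = 3.931 × 285 = 1120 μs.
Leg 3: β = 0.924; γ = 1/√(1 − 0.924²) = 1/√0.1462 = 2.615; Δt_3 = 2.615 × 465 = 1216 μs.
Leg 4: γ = 1/√(1 − 0.868²) = 1/√0.2466 = 2.014; Δt_4 = 2.014 × 364 = 733.0 μs.
Total: 842.2 + 1120 + 1216 + 733.0 μs.

Δt = 3910 μs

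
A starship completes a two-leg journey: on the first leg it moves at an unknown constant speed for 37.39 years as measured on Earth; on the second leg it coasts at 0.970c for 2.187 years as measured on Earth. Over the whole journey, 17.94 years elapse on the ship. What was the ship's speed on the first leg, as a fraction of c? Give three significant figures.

β = 0.885

Leg 1: speed unknown; τ_1 = 37.39/γ_1.
Leg 2: γ = 1/√(1 − 0.970²) = 1/√0.05910 = 4.113; τ_2 = 2.187/4.113 = 0.5317 years.
Total proper time: τ_1 + 0.5317 = 17.94, so τ_1 = 17.94 − 0.5317 = 17.41 years.
γ_1 = 37.39/17.41 = 2.148; β = √(1 − 1/γ²) = √0.7832.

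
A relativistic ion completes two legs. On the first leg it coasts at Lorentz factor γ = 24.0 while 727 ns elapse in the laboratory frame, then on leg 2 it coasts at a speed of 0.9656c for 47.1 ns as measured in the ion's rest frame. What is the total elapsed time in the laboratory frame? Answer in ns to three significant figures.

Leg 1: 727 ns is already measured in the laboratory frame.
Leg 2: γ = 1/√(1 − 0.9656²) = 1/√0.06762 = 3.846; Δt_2 = 3.846 × 47.1 = 181.1 ns.
Total: 727.0 + 181.1 ns.

Δt = 908 ns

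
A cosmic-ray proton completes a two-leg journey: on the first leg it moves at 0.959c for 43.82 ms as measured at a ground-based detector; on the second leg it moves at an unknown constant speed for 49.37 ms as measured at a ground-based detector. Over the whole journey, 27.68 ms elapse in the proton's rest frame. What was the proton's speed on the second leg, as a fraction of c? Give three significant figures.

β = 0.951

Leg 1: γ = 1/√(1 − 0.959²) = 1/√0.08032 = 3.529; τ_1 = 43.82/3.529 = 12.42 ms.
Leg 2: speed unknown; τ_2 = 49.37/γ_2.
Total proper time: 12.42 + τ_2 = 27.68, so τ_2 = 27.68 − 12.42 = 15.26 ms.
γ_2 = 49.37/15.26 = 3.235; β = √(1 − 1/γ²) = √0.9044.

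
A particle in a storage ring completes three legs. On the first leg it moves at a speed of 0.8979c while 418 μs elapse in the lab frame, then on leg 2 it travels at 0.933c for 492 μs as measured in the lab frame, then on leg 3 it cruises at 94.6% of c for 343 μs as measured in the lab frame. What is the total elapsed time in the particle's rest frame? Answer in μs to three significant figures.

τ = 472 μs

Leg 1: γ = 1/√(1 − 0.8979²) = 1/√0.1938 = 2.272; τ_1 = 418/2.272 = 184.0 μs.
Leg 2: γ = 1/√(1 − 0.933²) = 1/√0.1295 = 2.779; τ_2 = 492/2.779 = 177.1 μs.
Leg 3: β = 0.946; γ = 1/√(1 − 0.946²) = 1/√0.1051 = 3.085; τ_3 = 343/3.085 = 111.2 μs.
Total: 184.0 + 177.1 + 111.2 μs.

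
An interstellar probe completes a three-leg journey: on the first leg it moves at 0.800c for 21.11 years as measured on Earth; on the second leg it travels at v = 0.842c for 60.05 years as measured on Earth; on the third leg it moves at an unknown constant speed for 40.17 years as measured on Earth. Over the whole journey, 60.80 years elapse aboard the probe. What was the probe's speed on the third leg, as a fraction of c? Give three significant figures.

β = 0.920

Leg 1: γ = 1/√(1 − 0.800²) = 5/3 ≈ 1.667; τ_1 = 21.11/1.667 = 12.67 years.
Leg 2: γ = 1/√(1 − 0.842²) = 1/√0.2910 = 1.854; τ_2 = 60.05/1.854 = 32.40 years.
Leg 3: speed unknown; τ_3 = 40.17/γ_3.
Total proper time: 12.67 + 32.40 + τ_3 = 60.80, so τ_3 = 60.80 − 45.06 = 15.74 years.
γ_3 = 40.17/15.74 = 2.552; β = √(1 − 1/γ²) = √0.8465.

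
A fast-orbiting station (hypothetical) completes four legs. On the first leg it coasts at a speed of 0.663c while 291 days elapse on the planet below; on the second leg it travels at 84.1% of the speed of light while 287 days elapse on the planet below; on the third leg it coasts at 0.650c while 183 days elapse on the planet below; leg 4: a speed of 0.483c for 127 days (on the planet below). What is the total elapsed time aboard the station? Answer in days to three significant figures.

τ = 623 days

Leg 1: γ = 1/√(1 − 0.663²) = 1/√0.5604 = 1.336; τ_1 = 291/1.336 = 217.8 days.
Leg 2: β = 0.841; γ = 1/√(1 − 0.841²) = 1/√0.2927 = 1.848; τ_2 = 287/1.848 = 155.3 days.
Leg 3: γ = 1/√(1 − 0.650²) = 1/√0.5775 = 1.316; τ_3 = 183/1.316 = 139.1 days.
Leg 4: γ = 1/√(1 − 0.483²) = 1/√0.7667 = 1.142; τ_4 = 127/1.142 = 111.2 days.
Total: 217.8 + 155.3 + 139.1 + 111.2 days.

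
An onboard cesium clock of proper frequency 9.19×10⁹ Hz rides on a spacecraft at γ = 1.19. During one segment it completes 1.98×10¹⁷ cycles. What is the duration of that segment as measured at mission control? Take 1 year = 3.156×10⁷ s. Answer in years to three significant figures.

γ = 1.19
Proper time for N cycles: τ = N/f = 1.98×10¹⁷/(9.19×10⁹) = 2.155×10⁷ s = 0.6827 years.
Lab-frame duration Δt = γτ = 1.190 × 0.6827 = 0.8124 years.

Δt = 0.812 years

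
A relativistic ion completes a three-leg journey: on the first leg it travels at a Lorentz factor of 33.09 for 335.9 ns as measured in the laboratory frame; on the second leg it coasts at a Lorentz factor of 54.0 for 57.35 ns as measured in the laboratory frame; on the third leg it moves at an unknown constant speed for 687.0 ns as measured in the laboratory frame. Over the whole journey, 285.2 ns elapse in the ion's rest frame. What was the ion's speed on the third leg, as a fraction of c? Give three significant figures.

β = 0.917

Leg 1: γ = 33.09; τ_1 = 335.9/33.09 = 10.15 ns.
Leg 2: γ = 54.0; τ_2 = 57.35/54.00 = 1.062 ns.
Leg 3: speed unknown; τ_3 = 687.0/γ_3.
Total proper time: 10.15 + 1.062 + τ_3 = 285.2, so τ_3 = 285.2 − 11.21 = 274.0 ns.
γ_3 = 687.0/274.0 = 2.507; β = √(1 − 1/γ²) = √0.8409.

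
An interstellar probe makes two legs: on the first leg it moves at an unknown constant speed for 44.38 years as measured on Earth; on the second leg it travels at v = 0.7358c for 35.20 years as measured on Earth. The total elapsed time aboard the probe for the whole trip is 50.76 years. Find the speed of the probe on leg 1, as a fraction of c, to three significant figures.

β = 0.795

Leg 1: speed unknown; τ_1 = 44.38/γ_1.
Leg 2: γ = 1/√(1 − 0.7358²) = 1/√0.4586 = 1.477; τ_2 = 35.20/1.477 = 23.84 years.
Total proper time: τ_1 + 23.84 = 50.76, so τ_1 = 50.76 − 23.84 = 26.92 years.
γ_1 = 44.38/26.92 = 1.648; β = √(1 − 1/γ²) = √0.6320.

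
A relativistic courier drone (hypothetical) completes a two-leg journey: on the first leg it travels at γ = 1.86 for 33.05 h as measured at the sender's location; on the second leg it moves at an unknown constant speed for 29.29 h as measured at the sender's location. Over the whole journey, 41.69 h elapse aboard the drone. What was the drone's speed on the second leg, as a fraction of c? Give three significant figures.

Leg 1: γ = 1.86; τ_1 = 33.05/1.860 = 17.77 h.
Leg 2: speed unknown; τ_2 = 29.29/γ_2.
Total proper time: 17.77 + τ_2 = 41.69, so τ_2 = 41.69 − 17.77 = 23.92 h.
γ_2 = 29.29/23.92 = 1.224; β = √(1 − 1/γ²) = √0.3330.

β = 0.577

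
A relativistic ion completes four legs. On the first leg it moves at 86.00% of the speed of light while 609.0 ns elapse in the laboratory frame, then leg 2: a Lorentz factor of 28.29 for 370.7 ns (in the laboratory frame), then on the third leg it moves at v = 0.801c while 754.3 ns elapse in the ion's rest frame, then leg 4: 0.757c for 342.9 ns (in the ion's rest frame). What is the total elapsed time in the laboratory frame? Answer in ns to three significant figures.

Δt = 2760 ns

Leg 1: 609.0 ns is already measured in the laboratory frame.
Leg 2: 370.7 ns is already measured in the laboratory frame.
Leg 3: γ = 1/√(1 − 0.801²) = 1/√0.3584 = 1.670; Δt_3 = 1.670 × 754.3 = 1260 ns.
Leg 4: γ = 1/√(1 − 0.757²) = 1/√0.4270 = 1.530; Δt_4 = 1.530 × 342.9 = 524.8 ns.
Total: 609.0 + 370.7 + 1260 + 524.8 ns.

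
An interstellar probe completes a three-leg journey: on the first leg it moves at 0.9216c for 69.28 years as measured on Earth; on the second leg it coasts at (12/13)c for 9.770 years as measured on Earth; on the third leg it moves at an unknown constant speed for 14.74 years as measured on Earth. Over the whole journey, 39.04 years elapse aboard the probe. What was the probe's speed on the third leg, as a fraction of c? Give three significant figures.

β = 0.822

Leg 1: γ = 1/√(1 − 0.9216²) = 1/√0.1507 = 2.576; τ_1 = 69.28/2.576 = 26.89 years.
Leg 2: γ = 1/√(1 − (12/13)²) = 13/5 = 2.600; τ_2 = 9.770/2.600 = 3.758 years.
Leg 3: speed unknown; τ_3 = 14.74/γ_3.
Total proper time: 26.89 + 3.758 + τ_3 = 39.04, so τ_3 = 39.04 − 30.65 = 8.392 years.
γ_3 = 14.74/8.392 = 1.756; β = √(1 − 1/γ²) = √0.6759.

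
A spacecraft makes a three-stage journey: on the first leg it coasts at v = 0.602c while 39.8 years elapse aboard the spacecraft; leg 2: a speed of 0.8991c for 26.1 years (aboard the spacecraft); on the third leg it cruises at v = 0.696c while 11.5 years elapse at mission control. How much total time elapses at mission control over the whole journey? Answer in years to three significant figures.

Δt = 121 years

Leg 1: γ = 1/√(1 − 0.602²) = 1/√0.6376 = 1.252; Δt_1 = 1.252 × 39.8 = 49.84 years.
Leg 2: γ = 1/√(1 − 0.8991²) = 1/√0.1916 = 2.284; Δt_2 = 2.284 × 26.1 = 59.62 years.
Leg 3: 11.5 years is already measured at mission control.
Total: 49.84 + 59.62 + 11.50 years.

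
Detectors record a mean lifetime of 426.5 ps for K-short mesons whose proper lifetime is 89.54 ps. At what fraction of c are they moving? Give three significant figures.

γ = Δt/τ₀ = 426.5/89.54 = 4.763
β = √(1 − 1/γ²) = √(1 − 0.04408) = √0.9559

v = 0.978c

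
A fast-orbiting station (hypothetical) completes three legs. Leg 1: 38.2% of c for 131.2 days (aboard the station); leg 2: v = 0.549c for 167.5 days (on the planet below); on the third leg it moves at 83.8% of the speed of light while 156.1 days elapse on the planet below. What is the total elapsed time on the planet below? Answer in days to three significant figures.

Δt = 466 days

Leg 1: β = 0.382; γ = 1/√(1 − 0.382²) = 1/√0.8541 = 1.082; Δt_1 = 1.082 × 131.2 = 142.0 days.
Leg 2: 167.5 days is already measured on the planet below.
Leg 3: 156.1 days is already measured on the planet below.
Total: 142.0 + 167.5 + 156.1 days.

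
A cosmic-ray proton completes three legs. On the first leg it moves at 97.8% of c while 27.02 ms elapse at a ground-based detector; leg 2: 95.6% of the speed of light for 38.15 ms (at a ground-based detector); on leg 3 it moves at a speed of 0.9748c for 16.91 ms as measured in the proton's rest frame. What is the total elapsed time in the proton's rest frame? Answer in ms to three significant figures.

Leg 1: β = 0.978; γ = 1/√(1 − 0.978²) = 1/√0.04352 = 4.794; τ_1 = 27.02/4.794 = 5.637 ms.
Leg 2: β = 0.956; γ = 1/√(1 − 0.956²) = 1/√0.08606 = 3.409; τ_2 = 38.15/3.409 = 11.19 ms.
Leg 3: 16.91 ms is already measured in the proton's rest frame.
Total: 5.637 + 11.19 + 16.91 ms.

τ = 33.7 ms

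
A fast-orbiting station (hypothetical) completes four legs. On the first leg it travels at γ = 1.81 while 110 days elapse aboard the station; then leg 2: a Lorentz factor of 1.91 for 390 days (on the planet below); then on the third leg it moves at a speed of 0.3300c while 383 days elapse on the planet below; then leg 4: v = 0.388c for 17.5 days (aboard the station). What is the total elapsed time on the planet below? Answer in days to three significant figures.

Leg 1: γ = 1.81; Δt_1 = 1.810 × 110 = 199.1 days.
Leg 2: 390 days is already measured on the planet below.
Leg 3: 383 days is already measured on the planet below.
Leg 4: γ = 1/√(1 − 0.388²) = 1/√0.8495 = 1.085; Δt_4 = 1.085 × 17.5 = 18.99 days.
Total: 199.1 + 390.0 + 383.0 + 18.99 days.

Δt = 991 days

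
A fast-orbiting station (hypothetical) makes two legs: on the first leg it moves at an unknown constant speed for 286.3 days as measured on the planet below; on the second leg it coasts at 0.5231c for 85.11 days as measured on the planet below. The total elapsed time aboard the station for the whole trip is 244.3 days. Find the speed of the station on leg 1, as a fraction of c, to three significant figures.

Leg 1: speed unknown; τ_1 = 286.3/γ_1.
Leg 2: γ = 1/√(1 − 0.5231²) = 1/√0.7264 = 1.173; τ_2 = 85.11/1.173 = 72.54 days.
Total proper time: τ_1 + 72.54 = 244.3, so τ_1 = 244.3 − 72.54 = 171.8 days.
γ_1 = 286.3/171.8 = 1.667; β = √(1 − 1/γ²) = √0.6401.

β = 0.800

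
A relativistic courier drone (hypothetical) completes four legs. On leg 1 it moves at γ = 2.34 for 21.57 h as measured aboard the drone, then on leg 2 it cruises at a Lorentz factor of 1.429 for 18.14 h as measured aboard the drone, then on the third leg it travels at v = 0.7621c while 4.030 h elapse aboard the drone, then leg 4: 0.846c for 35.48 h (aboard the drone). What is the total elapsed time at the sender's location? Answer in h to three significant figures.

Leg 1: γ = 2.34; Δt_1 = 2.340 × 21.57 = 50.47 h.
Leg 2: γ = 1.429; Δt_2 = 1.429 × 18.14 = 25.92 h.
Leg 3: γ = 1/√(1 − 0.7621²) = 1/√0.4192 = 1.544; Δt_3 = 1.544 × 4.030 = 6.224 h.
Leg 4: γ = 1/√(1 − 0.846²) = 1/√0.2843 = 1.876; Δt_4 = 1.876 × 35.48 = 66.54 h.
Total: 50.47 + 25.92 + 6.224 + 66.54 h.

Δt = 149 h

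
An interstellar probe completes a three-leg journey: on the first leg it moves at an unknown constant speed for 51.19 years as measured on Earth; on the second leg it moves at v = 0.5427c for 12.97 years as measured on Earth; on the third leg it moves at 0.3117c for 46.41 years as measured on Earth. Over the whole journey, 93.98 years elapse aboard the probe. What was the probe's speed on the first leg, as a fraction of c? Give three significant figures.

Leg 1: speed unknown; τ_1 = 51.19/γ_1.
Leg 2: γ = 1/√(1 − 0.5427²) = 1/√0.7055 = 1.191; τ_2 = 12.97/1.191 = 10.89 years.
Leg 3: γ = 1/√(1 − 0.3117²) = 1/√0.9028 = 1.052; τ_3 = 46.41/1.052 = 44.10 years.
Total proper time: τ_1 + 10.89 + 44.10 = 93.98, so τ_1 = 93.98 − 54.99 = 38.99 years.
γ_1 = 51.19/38.99 = 1.313; β = √(1 − 1/γ²) = √0.4199.

β = 0.648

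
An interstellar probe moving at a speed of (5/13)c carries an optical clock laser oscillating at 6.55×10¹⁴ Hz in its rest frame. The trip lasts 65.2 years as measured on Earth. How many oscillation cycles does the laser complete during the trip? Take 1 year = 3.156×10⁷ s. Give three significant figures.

N = 1.24×10²⁴

γ = 1/√(1 − (5/13)²) = 13/12 ≈ 1.083
The oscillator's own cycle count is N = f × τ where τ is the proper time aboard the probe. τ = Δt/γ = 65.2/1.083 = 60.18 years = 1.899×10⁹ s.
N = 6.55×10¹⁴ × 1.899×10⁹ = 1.244×10²⁴.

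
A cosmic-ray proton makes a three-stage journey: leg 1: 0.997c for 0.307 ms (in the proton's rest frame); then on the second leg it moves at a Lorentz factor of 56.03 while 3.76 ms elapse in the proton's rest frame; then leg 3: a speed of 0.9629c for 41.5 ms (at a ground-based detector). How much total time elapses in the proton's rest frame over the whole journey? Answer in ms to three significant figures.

τ = 15.3 ms

Leg 1: 0.307 ms is already measured in the proton's rest frame.
Leg 2: 3.76 ms is already measured in the proton's rest frame.
Leg 3: γ = 1/√(1 − 0.9629²) = 1/√0.07282 = 3.706; τ_3 = 41.5/3.706 = 11.20 ms.
Total: 0.3070 + 3.760 + 11.20 ms.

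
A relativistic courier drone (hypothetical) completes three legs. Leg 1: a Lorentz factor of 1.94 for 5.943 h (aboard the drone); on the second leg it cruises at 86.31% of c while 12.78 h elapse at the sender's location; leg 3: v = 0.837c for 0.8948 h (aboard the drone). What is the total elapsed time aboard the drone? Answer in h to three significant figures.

Leg 1: 5.943 h is already measured aboard the drone.
Leg 2: β = 0.8631; γ = 1/√(1 − 0.8631²) = 1/√0.2551 = 1.980; τ_2 = 12.78/1.980 = 6.454 h.
Leg 3: 0.8948 h is already measured aboard the drone.
Total: 5.943 + 6.454 + 0.8948 h.

τ = 13.3 h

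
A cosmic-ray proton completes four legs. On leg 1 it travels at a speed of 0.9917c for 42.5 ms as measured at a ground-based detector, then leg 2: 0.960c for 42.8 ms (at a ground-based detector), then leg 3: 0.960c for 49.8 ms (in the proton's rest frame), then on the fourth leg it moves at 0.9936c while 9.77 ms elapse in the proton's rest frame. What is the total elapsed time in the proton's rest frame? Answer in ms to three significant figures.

τ = 77.0 ms

Leg 1: γ = 1/√(1 − 0.9917²) = 1/√0.01653 = 7.778; τ_1 = 42.5/7.778 = 5.464 ms.
Leg 2: γ = 1/√(1 − 0.960²) = 25/7 ≈ 3.571; τ_2 = 42.8/3.571 = 11.98 ms.
Leg 3: 49.8 ms is already measured in the proton's rest frame.
Leg 4: 9.77 ms is already measured in the proton's rest frame.
Total: 5.464 + 11.98 + 49.80 + 9.770 ms.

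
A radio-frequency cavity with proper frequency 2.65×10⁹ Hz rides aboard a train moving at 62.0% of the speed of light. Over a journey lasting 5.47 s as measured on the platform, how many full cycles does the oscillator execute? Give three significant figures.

β = 0.620; γ = 1/√(1 − 0.620²) = 1/√0.6156 = 1.275
The oscillator's own cycle count is N = f × τ where τ is the proper time on the train. τ = Δt/γ = 5.47/1.275 = 4.292 s = 4.292×10⁰ s.
N = 2.65×10⁹ × 4.292×10⁰ = 1.137×10¹⁰.

N = 1.14×10¹⁰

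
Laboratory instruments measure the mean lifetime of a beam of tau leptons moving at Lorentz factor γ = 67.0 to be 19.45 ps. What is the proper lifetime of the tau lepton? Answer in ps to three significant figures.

γ = 67.0
The lab-frame lifetime is the dilated interval; the proper lifetime is τ₀ = Δt/γ = 19.45/67.00 ps.

τ₀ = 0.290 ps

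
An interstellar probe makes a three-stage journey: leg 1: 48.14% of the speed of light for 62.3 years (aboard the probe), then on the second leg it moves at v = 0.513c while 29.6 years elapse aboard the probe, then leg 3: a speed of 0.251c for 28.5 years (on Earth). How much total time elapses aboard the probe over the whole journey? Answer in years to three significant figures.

τ = 119 years

Leg 1: 62.3 years is already measured aboard the probe.
Leg 2: 29.6 years is already measured aboard the probe.
Leg 3: γ = 1/√(1 − 0.251²) = 1/√0.9370 = 1.033; τ_3 = 28.5/1.033 = 27.59 years.
Total: 62.30 + 29.60 + 27.59 years.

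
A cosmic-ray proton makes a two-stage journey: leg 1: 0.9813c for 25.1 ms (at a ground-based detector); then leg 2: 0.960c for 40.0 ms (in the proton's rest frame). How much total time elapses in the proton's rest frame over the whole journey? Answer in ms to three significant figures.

Leg 1: γ = 1/√(1 − 0.9813²) = 1/√0.03705 = 5.195; τ_1 = 25.1/5.195 = 4.831 ms.
Leg 2: 40.0 ms is already measured in the proton's rest frame.
Total: 4.831 + 40.00 ms.

τ = 44.8 ms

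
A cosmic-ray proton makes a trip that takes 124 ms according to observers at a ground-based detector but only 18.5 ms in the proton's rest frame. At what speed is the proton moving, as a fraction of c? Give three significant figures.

The proper time is measured in the proton's rest frame (both events occur at the proton's location); Δt is measured at a ground-based detector. γ = Δt/τ = 124/18.5 = 6.703.
β = √(1 − 1/γ²) = √(1 − 0.02226) = √0.9777

β = 0.989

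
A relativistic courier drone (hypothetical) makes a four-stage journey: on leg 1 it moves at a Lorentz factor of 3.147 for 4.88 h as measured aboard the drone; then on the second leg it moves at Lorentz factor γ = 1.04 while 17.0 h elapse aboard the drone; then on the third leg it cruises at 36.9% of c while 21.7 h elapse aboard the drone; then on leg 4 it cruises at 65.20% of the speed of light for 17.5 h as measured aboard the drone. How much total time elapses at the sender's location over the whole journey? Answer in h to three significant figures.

Leg 1: γ = 3.147; Δt_1 = 3.147 × 4.88 = 15.36 h.
Leg 2: γ = 1.04; Δt_2 = 1.040 × 17.0 = 17.68 h.
Leg 3: β = 0.369; γ = 1/√(1 − 0.369²) = 1/√0.8638 = 1.076; Δt_3 = 1.076 × 21.7 = 23.35 h.
Leg 4: β = 0.6520; γ = 1/√(1 − 0.6520²) = 1/√0.5749 = 1.319; Δt_4 = 1.319 × 17.5 = 23.08 h.
Total: 15.36 + 17.68 + 23.35 + 23.08 h.

Δt = 79.5 h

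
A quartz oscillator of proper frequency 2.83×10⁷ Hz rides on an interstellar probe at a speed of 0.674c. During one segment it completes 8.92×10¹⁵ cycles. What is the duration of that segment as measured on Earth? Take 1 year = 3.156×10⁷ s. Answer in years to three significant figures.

Δt = 13.5 years

γ = 1/√(1 − 0.674²) = 1/√0.5457 = 1.354
Proper time for N cycles: τ = N/f = 8.92×10¹⁵/(2.83×10⁷) = 3.152×10⁸ s = 9.987 years.
Lab-frame duration Δt = γτ = 1.354 × 9.987 = 13.52 years.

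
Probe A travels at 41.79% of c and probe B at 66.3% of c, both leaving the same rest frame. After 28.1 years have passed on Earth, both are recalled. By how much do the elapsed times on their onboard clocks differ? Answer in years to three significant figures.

A: β = 0.4179; γ = 1/√(1 − 0.4179²) = 1/√0.8254 = 1.101; τ_A = 28.1/1.101 = 25.53 years.
B: β = 0.663; γ = 1/√(1 − 0.663²) = 1/√0.5604 = 1.336; τ_B = 28.1/1.336 = 21.04 years.

|τ_A − τ_B| = 4.49 years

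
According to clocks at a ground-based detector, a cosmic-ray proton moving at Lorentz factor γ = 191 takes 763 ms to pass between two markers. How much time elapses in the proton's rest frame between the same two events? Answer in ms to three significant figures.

γ = 191
The interval measured at a ground-based detector is the dilated one; the clock in the proton's rest frame measures the proper time τ = Δt/γ = 763/191.0 ms.

τ = 3.99 ms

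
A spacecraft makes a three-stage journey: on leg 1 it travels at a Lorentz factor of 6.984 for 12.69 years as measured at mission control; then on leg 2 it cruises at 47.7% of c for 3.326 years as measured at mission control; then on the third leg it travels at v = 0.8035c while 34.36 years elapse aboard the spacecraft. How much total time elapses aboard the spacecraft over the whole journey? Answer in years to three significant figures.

τ = 39.1 years

Leg 1: γ = 6.984; τ_1 = 12.69/6.984 = 1.817 years.
Leg 2: β = 0.477; γ = 1/√(1 − 0.477²) = 1/√0.7725 = 1.138; τ_2 = 3.326/1.138 = 2.923 years.
Leg 3: 34.36 years is already measured aboard the spacecraft.
Total: 1.817 + 2.923 + 34.36 years.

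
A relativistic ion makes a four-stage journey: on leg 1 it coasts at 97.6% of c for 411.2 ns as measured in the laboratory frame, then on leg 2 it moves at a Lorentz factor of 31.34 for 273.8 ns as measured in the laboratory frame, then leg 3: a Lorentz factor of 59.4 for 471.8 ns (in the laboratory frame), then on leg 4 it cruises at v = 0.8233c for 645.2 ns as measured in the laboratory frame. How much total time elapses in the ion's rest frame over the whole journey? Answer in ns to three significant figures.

Leg 1: β = 0.976; γ = 1/√(1 − 0.976²) = 1/√0.04742 = 4.592; τ_1 = 411.2/4.592 = 89.55 ns.
Leg 2: γ = 31.34; τ_2 = 273.8/31.34 = 8.736 ns.
Leg 3: γ = 59.4; τ_3 = 471.8/59.40 = 7.943 ns.
Leg 4: γ = 1/√(1 − 0.8233²) = 1/√0.3222 = 1.762; τ_4 = 645.2/1.762 = 366.2 ns.
Total: 89.55 + 8.736 + 7.943 + 366.2 ns.

τ = 472 ns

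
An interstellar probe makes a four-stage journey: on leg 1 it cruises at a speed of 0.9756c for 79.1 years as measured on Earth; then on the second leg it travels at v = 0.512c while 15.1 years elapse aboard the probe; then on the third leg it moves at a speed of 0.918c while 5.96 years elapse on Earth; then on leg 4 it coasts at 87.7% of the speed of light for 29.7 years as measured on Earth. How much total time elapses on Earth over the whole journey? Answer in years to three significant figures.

Leg 1: 79.1 years is already measured on Earth.
Leg 2: γ = 1/√(1 − 0.512²) = 1/√0.7379 = 1.164; Δt_2 = 1.164 × 15.1 = 17.58 years.
Leg 3: 5.96 years is already measured on Earth.
Leg 4: 29.7 years is already measured on Earth.
Total: 79.10 + 17.58 + 5.960 + 29.70 years.

Δt = 132 years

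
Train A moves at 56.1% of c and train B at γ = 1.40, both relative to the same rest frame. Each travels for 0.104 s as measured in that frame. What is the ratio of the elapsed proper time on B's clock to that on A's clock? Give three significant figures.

A: β = 0.561; γ = 1/√(1 − 0.561²) = 1/√0.6853 = 1.208. B: γ = 1.40.
τ_A/τ_B = γ_B/γ_A = 1.400/1.208 = 1.159, so τ_B/τ_A = 0.8629.

τ_B/τ_A = 0.863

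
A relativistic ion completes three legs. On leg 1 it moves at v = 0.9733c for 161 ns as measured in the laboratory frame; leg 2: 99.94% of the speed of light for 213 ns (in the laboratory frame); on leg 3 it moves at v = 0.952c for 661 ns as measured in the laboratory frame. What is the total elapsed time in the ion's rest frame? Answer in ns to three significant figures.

Leg 1: γ = 1/√(1 − 0.9733²) = 1/√0.05269 = 4.357; τ_1 = 161/4.357 = 36.96 ns.
Leg 2: β = 0.9994; γ = 1/√(1 − 0.9994²) = 1/√0.001200 = 28.87; τ_2 = 213/28.87 = 7.377 ns.
Leg 3: γ = 1/√(1 − 0.952²) = 1/√0.09370 = 3.267; τ_3 = 661/3.267 = 202.3 ns.
Total: 36.96 + 7.377 + 202.3 ns.

τ = 247 ns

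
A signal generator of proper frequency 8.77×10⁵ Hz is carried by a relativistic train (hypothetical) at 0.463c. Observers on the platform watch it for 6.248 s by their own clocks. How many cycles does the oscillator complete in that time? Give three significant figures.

N = 4.86×10⁶

γ = 1/√(1 − 0.463²) = 1/√0.7856 = 1.128
During 6.248 s of lab time, the oscillator's proper time advances by τ = Δt/γ = 6.248/1.128 = 5.538 s = 5.538×10⁰ s.
N = f × τ = 8.77×10⁵ × 5.538×10⁰ = 4.857×10⁶.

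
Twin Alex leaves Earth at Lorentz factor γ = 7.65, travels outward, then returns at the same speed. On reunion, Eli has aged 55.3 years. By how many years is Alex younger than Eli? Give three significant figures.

Δt − τ = 48.1 years

γ = 7.65
Alex's elapsed proper time: τ = 55.3/7.650 = 7.229 years.
Age gap = Δt − τ = 55.3 − 7.229 years.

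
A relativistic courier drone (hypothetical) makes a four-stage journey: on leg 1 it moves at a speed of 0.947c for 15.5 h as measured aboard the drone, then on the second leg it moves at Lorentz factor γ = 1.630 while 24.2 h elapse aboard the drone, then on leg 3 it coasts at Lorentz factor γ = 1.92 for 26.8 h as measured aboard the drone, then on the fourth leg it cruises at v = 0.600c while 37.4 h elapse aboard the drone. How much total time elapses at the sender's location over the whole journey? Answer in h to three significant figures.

Δt = 186 h

Leg 1: γ = 1/√(1 − 0.947²) = 1/√0.1032 = 3.113; Δt_1 = 3.113 × 15.5 = 48.25 h.
Leg 2: γ = 1.630; Δt_2 = 1.630 × 24.2 = 39.45 h.
Leg 3: γ = 1.92; Δt_3 = 1.920 × 26.8 = 51.46 h.
Leg 4: γ = 1/√(1 − 0.600²) = 1/√0.6400 = 1.250; Δt_4 = 1.250 × 37.4 = 46.75 h.
Total: 48.25 + 39.45 + 51.46 + 46.75 h.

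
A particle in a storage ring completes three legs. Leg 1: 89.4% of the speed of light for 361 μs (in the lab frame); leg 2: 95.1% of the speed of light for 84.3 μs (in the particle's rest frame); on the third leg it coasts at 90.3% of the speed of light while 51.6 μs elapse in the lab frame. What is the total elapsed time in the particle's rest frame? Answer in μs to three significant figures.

Leg 1: β = 0.894; γ = 1/√(1 − 0.894²) = 1/√0.2008 = 2.232; τ_1 = 361/2.232 = 161.8 μs.
Leg 2: 84.3 μs is already measured in the particle's rest frame.
Leg 3: β = 0.903; γ = 1/√(1 − 0.903²) = 1/√0.1846 = 2.328; τ_3 = 51.6/2.328 = 22.17 μs.
Total: 161.8 + 84.30 + 22.17 μs.

τ = 268 μs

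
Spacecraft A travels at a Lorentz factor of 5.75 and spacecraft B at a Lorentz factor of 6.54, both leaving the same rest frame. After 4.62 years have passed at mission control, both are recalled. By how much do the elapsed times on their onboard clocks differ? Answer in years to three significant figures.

A: γ = 5.75; τ_A = 4.62/5.750 = 0.8035 years.
B: γ = 6.54; τ_B = 4.62/6.540 = 0.7064 years.

|τ_A − τ_B| = 0.0971 years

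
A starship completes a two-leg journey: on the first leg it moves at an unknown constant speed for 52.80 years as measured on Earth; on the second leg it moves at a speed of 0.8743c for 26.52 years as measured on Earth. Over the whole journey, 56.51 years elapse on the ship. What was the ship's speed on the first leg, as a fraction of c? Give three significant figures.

β = 0.563

Leg 1: speed unknown; τ_1 = 52.80/γ_1.
Leg 2: γ = 1/√(1 − 0.8743²) = 1/√0.2356 = 2.060; τ_2 = 26.52/2.060 = 12.87 years.
Total proper time: τ_1 + 12.87 = 56.51, so τ_1 = 56.51 − 12.87 = 43.64 years.
γ_1 = 52.80/43.64 = 1.210; β = √(1 − 1/γ²) = √0.3169.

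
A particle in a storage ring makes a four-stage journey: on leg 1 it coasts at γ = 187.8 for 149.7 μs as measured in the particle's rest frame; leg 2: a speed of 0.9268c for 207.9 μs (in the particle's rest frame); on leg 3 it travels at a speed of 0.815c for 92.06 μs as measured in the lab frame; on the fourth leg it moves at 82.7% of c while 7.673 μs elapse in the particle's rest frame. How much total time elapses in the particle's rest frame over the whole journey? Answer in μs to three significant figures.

τ = 419 μs

Leg 1: 149.7 μs is already measured in the particle's rest frame.
Leg 2: 207.9 μs is already measured in the particle's rest frame.
Leg 3: γ = 1/√(1 − 0.815²) = 1/√0.3358 = 1.726; τ_3 = 92.06/1.726 = 53.35 μs.
Leg 4: 7.673 μs is already measured in the particle's rest frame.
Total: 149.7 + 207.9 + 53.35 + 7.673 μs.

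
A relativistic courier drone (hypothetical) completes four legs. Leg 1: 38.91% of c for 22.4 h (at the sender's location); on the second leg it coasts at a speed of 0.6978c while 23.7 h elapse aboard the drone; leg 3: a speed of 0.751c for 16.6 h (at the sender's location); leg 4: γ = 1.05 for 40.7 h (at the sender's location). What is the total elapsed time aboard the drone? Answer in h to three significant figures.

Leg 1: β = 0.3891; γ = 1/√(1 − 0.3891²) = 1/√0.8486 = 1.086; τ_1 = 22.4/1.086 = 20.63 h.
Leg 2: 23.7 h is already measured aboard the drone.
Leg 3: γ = 1/√(1 − 0.751²) = 1/√0.4360 = 1.514; τ_3 = 16.6/1.514 = 10.96 h.
Leg 4: γ = 1.05; τ_4 = 40.7/1.050 = 38.76 h.
Total: 20.63 + 23.70 + 10.96 + 38.76 h.

τ = 94.1 h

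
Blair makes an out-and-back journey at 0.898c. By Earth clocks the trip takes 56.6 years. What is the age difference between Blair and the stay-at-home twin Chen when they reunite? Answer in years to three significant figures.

Δt − τ = 31.7 years

γ = 1/√(1 − 0.898²) = 1/√0.1936 = 2.273
Blair's elapsed proper time: τ = 56.6/2.273 = 24.90 years.
Age gap = Δt − τ = 56.6 − 24.90 years.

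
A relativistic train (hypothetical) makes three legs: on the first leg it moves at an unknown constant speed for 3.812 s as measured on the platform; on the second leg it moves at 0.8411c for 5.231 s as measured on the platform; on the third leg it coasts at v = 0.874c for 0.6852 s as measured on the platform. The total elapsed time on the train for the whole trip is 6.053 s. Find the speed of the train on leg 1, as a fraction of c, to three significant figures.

Leg 1: speed unknown; τ_1 = 3.812/γ_1.
Leg 2: γ = 1/√(1 − 0.8411²) = 1/√0.2926 = 1.849; τ_2 = 5.231/1.849 = 2.829 s.
Leg 3: γ = 1/√(1 − 0.874²) = 1/√0.2361 = 2.058; τ_3 = 0.6852/2.058 = 0.3330 s.
Total proper time: τ_1 + 2.829 + 0.3330 = 6.053, so τ_1 = 6.053 − 3.162 = 2.891 s.
γ_1 = 3.812/2.891 = 1.319; β = √(1 − 1/γ²) = √0.4250.

β = 0.652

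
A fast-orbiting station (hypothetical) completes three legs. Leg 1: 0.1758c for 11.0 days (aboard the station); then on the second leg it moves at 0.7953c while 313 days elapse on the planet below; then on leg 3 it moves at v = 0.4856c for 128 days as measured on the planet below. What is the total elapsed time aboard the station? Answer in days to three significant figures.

τ = 313 days

Leg 1: 11.0 days is already measured aboard the station.
Leg 2: γ = 1/√(1 − 0.7953²) = 1/√0.3675 = 1.650; τ_2 = 313/1.650 = 189.7 days.
Leg 3: γ = 1/√(1 − 0.4856²) = 1/√0.7642 = 1.144; τ_3 = 128/1.144 = 111.9 days.
Total: 11.00 + 189.7 + 111.9 days.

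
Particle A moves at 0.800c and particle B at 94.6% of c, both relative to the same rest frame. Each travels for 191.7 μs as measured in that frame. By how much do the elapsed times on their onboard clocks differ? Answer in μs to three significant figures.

A: γ = 1/√(1 − 0.800²) = 5/3 ≈ 1.667; τ_A = 191.7/1.667 = 115.0 μs.
B: β = 0.946; γ = 1/√(1 − 0.946²) = 1/√0.1051 = 3.085; τ_B = 191.7/3.085 = 62.14 μs.

|τ_A − τ_B| = 52.9 μs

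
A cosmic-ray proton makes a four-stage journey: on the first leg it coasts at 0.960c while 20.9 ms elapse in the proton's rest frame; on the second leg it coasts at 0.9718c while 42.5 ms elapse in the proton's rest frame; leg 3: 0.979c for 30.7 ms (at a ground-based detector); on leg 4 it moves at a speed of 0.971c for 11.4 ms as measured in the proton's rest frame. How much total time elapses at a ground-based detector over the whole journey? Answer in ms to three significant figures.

Δt = 333 ms

Leg 1: γ = 1/√(1 − 0.960²) = 25/7 ≈ 3.571; Δt_1 = 3.571 × 20.9 = 74.64 ms.
Leg 2: γ = 1/√(1 − 0.9718²) = 1/√0.05560 = 4.241; Δt_2 = 4.241 × 42.5 = 180.2 ms.
Leg 3: 30.7 ms is already measured at a ground-based detector.
Leg 4: γ = 1/√(1 − 0.971²) = 1/√0.05716 = 4.183; Δt_4 = 4.183 × 11.4 = 47.68 ms.
Total: 74.64 + 180.2 + 30.70 + 47.68 ms.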